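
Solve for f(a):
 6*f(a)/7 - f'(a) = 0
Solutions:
 f(a) = C1*exp(6*a/7)


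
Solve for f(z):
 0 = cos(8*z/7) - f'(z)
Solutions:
 f(z) = C1 + 7*sin(8*z/7)/8


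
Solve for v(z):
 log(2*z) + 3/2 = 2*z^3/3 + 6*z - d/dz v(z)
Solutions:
 v(z) = C1 + z^4/6 + 3*z^2 - z*log(z) - z*log(2) - z/2


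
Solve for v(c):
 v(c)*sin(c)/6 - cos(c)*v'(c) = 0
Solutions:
 v(c) = C1/cos(c)^(1/6)


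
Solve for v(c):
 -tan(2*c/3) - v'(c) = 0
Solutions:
 v(c) = C1 + 3*log(cos(2*c/3))/2


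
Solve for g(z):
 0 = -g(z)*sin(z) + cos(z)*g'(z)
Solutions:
 g(z) = C1/cos(z)


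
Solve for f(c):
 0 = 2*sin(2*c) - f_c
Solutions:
 f(c) = C1 - cos(2*c)


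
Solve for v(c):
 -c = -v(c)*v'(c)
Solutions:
 v(c) = -sqrt(C1 + c^2)
 v(c) = sqrt(C1 + c^2)


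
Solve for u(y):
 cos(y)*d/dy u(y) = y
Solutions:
 u(y) = C1 + Integral(y/cos(y), y)


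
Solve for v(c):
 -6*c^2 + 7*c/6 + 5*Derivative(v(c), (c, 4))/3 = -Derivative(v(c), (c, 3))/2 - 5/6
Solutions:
 v(c) = C1 + C2*c + C3*c^2 + C4*exp(-3*c/10) + c^5/5 - 247*c^4/72 + 2455*c^3/54


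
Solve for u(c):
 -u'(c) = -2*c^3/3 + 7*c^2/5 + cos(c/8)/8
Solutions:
 u(c) = C1 + c^4/6 - 7*c^3/15 - sin(c/8)


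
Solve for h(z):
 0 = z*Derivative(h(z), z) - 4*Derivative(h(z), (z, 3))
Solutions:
 h(z) = C1 + Integral(C2*airyai(2^(1/3)*z/2) + C3*airybi(2^(1/3)*z/2), z)


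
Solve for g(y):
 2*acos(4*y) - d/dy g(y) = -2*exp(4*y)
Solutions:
 g(y) = C1 + 2*y*acos(4*y) - sqrt(1 - 16*y^2)/2 + exp(4*y)/2


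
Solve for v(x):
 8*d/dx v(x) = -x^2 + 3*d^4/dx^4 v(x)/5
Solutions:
 v(x) = C1 + C4*exp(2*3^(2/3)*5^(1/3)*x/3) - x^3/24 + (C2*sin(3^(1/6)*5^(1/3)*x) + C3*cos(3^(1/6)*5^(1/3)*x))*exp(-3^(2/3)*5^(1/3)*x/3)


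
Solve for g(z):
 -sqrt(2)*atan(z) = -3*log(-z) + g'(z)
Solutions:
 g(z) = C1 + 3*z*log(-z) - 3*z - sqrt(2)*(z*atan(z) - log(z^2 + 1)/2)


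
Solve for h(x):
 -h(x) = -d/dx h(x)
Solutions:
 h(x) = C1*exp(x)


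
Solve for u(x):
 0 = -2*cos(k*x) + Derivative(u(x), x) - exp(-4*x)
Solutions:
 u(x) = C1 - exp(-4*x)/4 + 2*sin(k*x)/k


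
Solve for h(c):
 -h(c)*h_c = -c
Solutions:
 h(c) = -sqrt(C1 + c^2)
 h(c) = sqrt(C1 + c^2)


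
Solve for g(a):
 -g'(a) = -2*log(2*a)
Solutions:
 g(a) = C1 + 2*a*log(a) - 2*a + a*log(4)


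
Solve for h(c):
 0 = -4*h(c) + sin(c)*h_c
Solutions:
 h(c) = C1*(cos(c)^2 - 2*cos(c) + 1)/(cos(c)^2 + 2*cos(c) + 1)


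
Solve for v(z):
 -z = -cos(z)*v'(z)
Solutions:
 v(z) = C1 + Integral(z/cos(z), z)


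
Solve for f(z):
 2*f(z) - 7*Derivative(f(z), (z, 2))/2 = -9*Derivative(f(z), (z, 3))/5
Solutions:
 f(z) = C1*exp(z*(245*5^(2/3)/(108*sqrt(519) + 8921)^(1/3) + 5^(1/3)*(108*sqrt(519) + 8921)^(1/3) + 70)/108)*sin(sqrt(3)*5^(1/3)*z*(-(108*sqrt(519) + 8921)^(1/3) + 245*5^(1/3)/(108*sqrt(519) + 8921)^(1/3))/108) + C2*exp(z*(245*5^(2/3)/(108*sqrt(519) + 8921)^(1/3) + 5^(1/3)*(108*sqrt(519) + 8921)^(1/3) + 70)/108)*cos(sqrt(3)*5^(1/3)*z*(-(108*sqrt(519) + 8921)^(1/3) + 245*5^(1/3)/(108*sqrt(519) + 8921)^(1/3))/108) + C3*exp(z*(-5^(1/3)*(108*sqrt(519) + 8921)^(1/3) - 245*5^(2/3)/(108*sqrt(519) + 8921)^(1/3) + 35)/54)


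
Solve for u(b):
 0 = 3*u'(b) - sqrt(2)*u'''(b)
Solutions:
 u(b) = C1 + C2*exp(-2^(3/4)*sqrt(3)*b/2) + C3*exp(2^(3/4)*sqrt(3)*b/2)


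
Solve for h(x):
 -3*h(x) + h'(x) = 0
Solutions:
 h(x) = C1*exp(3*x)


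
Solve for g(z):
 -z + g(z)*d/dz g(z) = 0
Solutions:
 g(z) = -sqrt(C1 + z^2)
 g(z) = sqrt(C1 + z^2)


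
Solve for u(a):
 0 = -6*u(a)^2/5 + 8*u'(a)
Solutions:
 u(a) = -20/(C1 + 3*a)


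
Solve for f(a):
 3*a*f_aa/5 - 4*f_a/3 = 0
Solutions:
 f(a) = C1 + C2*a^(29/9)


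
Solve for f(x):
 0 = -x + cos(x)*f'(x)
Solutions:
 f(x) = C1 + Integral(x/cos(x), x)


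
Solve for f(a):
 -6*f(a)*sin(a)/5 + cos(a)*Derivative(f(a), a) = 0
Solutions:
 f(a) = C1/cos(a)^(6/5)


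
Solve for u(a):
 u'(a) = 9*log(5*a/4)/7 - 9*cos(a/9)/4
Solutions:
 u(a) = C1 + 9*a*log(a)/7 - 18*a*log(2)/7 - 9*a/7 + 9*a*log(5)/7 - 81*sin(a/9)/4


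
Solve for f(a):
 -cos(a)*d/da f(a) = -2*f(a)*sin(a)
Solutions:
 f(a) = C1/cos(a)^2


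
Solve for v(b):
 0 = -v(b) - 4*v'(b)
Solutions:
 v(b) = C1*exp(-b/4)


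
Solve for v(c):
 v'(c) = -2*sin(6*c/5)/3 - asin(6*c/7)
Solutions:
 v(c) = C1 - c*asin(6*c/7) - sqrt(49 - 36*c^2)/6 + 5*cos(6*c/5)/9


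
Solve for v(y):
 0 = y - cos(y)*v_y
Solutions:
 v(y) = C1 + Integral(y/cos(y), y)


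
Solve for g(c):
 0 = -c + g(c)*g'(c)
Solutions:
 g(c) = -sqrt(C1 + c^2)
 g(c) = sqrt(C1 + c^2)


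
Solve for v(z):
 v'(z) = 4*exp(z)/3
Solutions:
 v(z) = C1 + 4*exp(z)/3


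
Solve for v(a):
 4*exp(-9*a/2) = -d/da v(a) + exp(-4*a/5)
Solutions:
 v(a) = C1 + 8*exp(-9*a/2)/9 - 5*exp(-4*a/5)/4


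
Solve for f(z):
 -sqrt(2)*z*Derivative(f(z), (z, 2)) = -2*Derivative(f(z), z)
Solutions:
 f(z) = C1 + C2*z^(1 + sqrt(2))


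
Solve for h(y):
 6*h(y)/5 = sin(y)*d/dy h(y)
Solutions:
 h(y) = C1*(cos(y) - 1)^(3/5)/(cos(y) + 1)^(3/5)


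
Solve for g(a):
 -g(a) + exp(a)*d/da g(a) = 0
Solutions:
 g(a) = C1*exp(-exp(-a))


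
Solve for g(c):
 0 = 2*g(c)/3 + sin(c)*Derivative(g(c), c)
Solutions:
 g(c) = C1*(cos(c) + 1)^(1/3)/(cos(c) - 1)^(1/3)


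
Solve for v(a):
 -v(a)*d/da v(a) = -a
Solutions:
 v(a) = -sqrt(C1 + a^2)
 v(a) = sqrt(C1 + a^2)


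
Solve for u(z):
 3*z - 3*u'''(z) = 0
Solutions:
 u(z) = C1 + C2*z + C3*z^2 + z^4/24


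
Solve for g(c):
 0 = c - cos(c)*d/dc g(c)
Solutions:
 g(c) = C1 + Integral(c/cos(c), c)


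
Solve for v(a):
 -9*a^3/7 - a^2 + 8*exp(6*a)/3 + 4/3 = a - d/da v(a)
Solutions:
 v(a) = C1 + 9*a^4/28 + a^3/3 + a^2/2 - 4*a/3 - 4*exp(6*a)/9


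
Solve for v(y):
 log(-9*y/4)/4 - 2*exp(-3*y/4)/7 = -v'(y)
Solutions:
 v(y) = C1 - y*log(-y)/4 + y*(-2*log(3) + 1 + 2*log(2))/4 - 8*exp(-3*y/4)/21


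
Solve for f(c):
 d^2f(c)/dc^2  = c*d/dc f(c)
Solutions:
 f(c) = C1 + C2*erfi(sqrt(2)*c/2)


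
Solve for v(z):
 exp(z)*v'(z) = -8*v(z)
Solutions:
 v(z) = C1*exp(8*exp(-z))


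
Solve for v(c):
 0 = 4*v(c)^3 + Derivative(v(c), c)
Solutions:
 v(c) = -sqrt(2)*sqrt(-1/(C1 - 4*c))/2
 v(c) = sqrt(2)*sqrt(-1/(C1 - 4*c))/2


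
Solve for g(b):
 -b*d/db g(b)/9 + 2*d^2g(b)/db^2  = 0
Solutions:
 g(b) = C1 + C2*erfi(b/6)


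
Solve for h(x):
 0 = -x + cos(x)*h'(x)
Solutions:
 h(x) = C1 + Integral(x/cos(x), x)


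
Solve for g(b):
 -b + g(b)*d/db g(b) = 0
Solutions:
 g(b) = -sqrt(C1 + b^2)
 g(b) = sqrt(C1 + b^2)


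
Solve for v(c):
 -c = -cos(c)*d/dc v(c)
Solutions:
 v(c) = C1 + Integral(c/cos(c), c)


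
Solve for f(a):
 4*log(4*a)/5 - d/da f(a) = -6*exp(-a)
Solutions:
 f(a) = C1 + 4*a*log(a)/5 + 4*a*(-1 + 2*log(2))/5 - 6*exp(-a)


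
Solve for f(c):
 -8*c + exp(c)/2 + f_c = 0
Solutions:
 f(c) = C1 + 4*c^2 - exp(c)/2


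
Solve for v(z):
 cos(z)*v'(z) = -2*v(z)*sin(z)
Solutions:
 v(z) = C1*cos(z)^2


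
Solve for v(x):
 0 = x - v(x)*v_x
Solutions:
 v(x) = -sqrt(C1 + x^2)
 v(x) = sqrt(C1 + x^2)


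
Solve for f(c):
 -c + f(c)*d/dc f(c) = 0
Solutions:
 f(c) = -sqrt(C1 + c^2)
 f(c) = sqrt(C1 + c^2)


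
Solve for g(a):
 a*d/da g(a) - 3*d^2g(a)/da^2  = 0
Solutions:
 g(a) = C1 + C2*erfi(sqrt(6)*a/6)


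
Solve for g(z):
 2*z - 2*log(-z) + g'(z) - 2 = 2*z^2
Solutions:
 g(z) = C1 + 2*z^3/3 - z^2 + 2*z*log(-z)


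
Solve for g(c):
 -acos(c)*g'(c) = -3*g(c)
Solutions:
 g(c) = C1*exp(3*Integral(1/acos(c), c))


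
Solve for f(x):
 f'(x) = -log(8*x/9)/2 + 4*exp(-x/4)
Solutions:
 f(x) = C1 - x*log(x)/2 + x*(-3*log(2)/2 + 1/2 + log(3)) - 16*exp(-x/4)


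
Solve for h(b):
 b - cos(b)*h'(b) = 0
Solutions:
 h(b) = C1 + Integral(b/cos(b), b)


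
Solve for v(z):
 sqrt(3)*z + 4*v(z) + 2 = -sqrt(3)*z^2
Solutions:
 v(z) = -sqrt(3)*z^2/4 - sqrt(3)*z/4 - 1/2


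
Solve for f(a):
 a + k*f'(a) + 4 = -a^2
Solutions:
 f(a) = C1 - a^3/(3*k) - a^2/(2*k) - 4*a/k


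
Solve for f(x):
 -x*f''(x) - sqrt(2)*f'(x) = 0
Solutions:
 f(x) = C1 + C2*x^(1 - sqrt(2))


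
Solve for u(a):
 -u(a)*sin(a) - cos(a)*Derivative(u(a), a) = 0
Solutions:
 u(a) = C1*cos(a)


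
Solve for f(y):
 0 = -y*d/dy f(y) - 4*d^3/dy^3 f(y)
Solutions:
 f(y) = C1 + Integral(C2*airyai(-2^(1/3)*y/2) + C3*airybi(-2^(1/3)*y/2), y)


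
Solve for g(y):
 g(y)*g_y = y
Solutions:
 g(y) = -sqrt(C1 + y^2)
 g(y) = sqrt(C1 + y^2)


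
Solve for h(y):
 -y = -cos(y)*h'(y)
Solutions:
 h(y) = C1 + Integral(y/cos(y), y)


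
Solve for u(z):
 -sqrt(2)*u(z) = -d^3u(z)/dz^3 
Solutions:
 u(z) = C3*exp(2^(1/6)*z) + (C1*sin(2^(1/6)*sqrt(3)*z/2) + C2*cos(2^(1/6)*sqrt(3)*z/2))*exp(-2^(1/6)*z/2)


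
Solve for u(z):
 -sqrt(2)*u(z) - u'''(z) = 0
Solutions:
 u(z) = C3*exp(-2^(1/6)*z) + (C1*sin(2^(1/6)*sqrt(3)*z/2) + C2*cos(2^(1/6)*sqrt(3)*z/2))*exp(2^(1/6)*z/2)


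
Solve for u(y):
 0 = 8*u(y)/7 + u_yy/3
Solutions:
 u(y) = C1*sin(2*sqrt(42)*y/7) + C2*cos(2*sqrt(42)*y/7)


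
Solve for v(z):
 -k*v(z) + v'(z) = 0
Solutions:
 v(z) = C1*exp(k*z)


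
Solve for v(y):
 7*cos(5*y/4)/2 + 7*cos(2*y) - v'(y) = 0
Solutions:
 v(y) = C1 + 14*sin(5*y/4)/5 + 7*sin(2*y)/2


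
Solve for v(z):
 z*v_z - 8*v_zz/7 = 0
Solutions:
 v(z) = C1 + C2*erfi(sqrt(7)*z/4)


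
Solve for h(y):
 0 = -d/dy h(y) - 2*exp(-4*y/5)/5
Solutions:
 h(y) = C1 + exp(-4*y/5)/2


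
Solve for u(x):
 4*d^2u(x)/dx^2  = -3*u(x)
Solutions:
 u(x) = C1*sin(sqrt(3)*x/2) + C2*cos(sqrt(3)*x/2)


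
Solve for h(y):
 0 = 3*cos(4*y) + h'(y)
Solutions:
 h(y) = C1 - 3*sin(4*y)/4


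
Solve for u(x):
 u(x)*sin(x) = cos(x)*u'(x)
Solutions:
 u(x) = C1/cos(x)


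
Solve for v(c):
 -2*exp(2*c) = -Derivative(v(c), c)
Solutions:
 v(c) = C1 + exp(2*c)


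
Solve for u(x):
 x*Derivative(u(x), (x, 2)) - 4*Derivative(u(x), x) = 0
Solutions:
 u(x) = C1 + C2*x^5


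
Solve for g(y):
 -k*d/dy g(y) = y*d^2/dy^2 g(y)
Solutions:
 g(y) = C1 + y^(1 - re(k))*(C2*sin(log(y)*Abs(im(k))) + C3*cos(log(y)*im(k)))


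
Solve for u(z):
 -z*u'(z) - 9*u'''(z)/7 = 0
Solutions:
 u(z) = C1 + Integral(C2*airyai(-21^(1/3)*z/3) + C3*airybi(-21^(1/3)*z/3), z)


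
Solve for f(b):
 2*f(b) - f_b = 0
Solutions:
 f(b) = C1*exp(2*b)


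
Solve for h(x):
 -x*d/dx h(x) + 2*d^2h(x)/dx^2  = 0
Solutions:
 h(x) = C1 + C2*erfi(x/2)


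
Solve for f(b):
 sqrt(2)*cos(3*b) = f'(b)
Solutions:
 f(b) = C1 + sqrt(2)*sin(3*b)/3


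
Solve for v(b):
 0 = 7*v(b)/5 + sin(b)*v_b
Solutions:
 v(b) = C1*(cos(b) + 1)^(7/10)/(cos(b) - 1)^(7/10)


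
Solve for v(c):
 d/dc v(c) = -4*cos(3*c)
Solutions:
 v(c) = C1 - 4*sin(3*c)/3


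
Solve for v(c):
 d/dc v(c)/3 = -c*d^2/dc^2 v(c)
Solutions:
 v(c) = C1 + C2*c^(2/3)


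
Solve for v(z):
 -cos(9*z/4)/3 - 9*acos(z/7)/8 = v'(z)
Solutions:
 v(z) = C1 - 9*z*acos(z/7)/8 + 9*sqrt(49 - z^2)/8 - 4*sin(9*z/4)/27


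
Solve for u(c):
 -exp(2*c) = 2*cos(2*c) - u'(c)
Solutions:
 u(c) = C1 + exp(2*c)/2 + sin(2*c)


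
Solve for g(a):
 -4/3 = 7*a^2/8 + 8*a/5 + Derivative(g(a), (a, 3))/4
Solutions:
 g(a) = C1 + C2*a + C3*a^2 - 7*a^5/120 - 4*a^4/15 - 8*a^3/9


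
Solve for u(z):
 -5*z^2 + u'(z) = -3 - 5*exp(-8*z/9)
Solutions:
 u(z) = C1 + 5*z^3/3 - 3*z + 45*exp(-8*z/9)/8


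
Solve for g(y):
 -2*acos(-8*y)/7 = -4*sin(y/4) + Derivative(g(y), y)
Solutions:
 g(y) = C1 - 2*y*acos(-8*y)/7 - sqrt(1 - 64*y^2)/28 - 16*cos(y/4)


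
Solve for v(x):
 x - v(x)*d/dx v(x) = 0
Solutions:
 v(x) = -sqrt(C1 + x^2)
 v(x) = sqrt(C1 + x^2)


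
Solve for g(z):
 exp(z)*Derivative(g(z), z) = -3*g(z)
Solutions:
 g(z) = C1*exp(3*exp(-z))


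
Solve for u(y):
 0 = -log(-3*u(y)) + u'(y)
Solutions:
 -Integral(1/(log(-_y) + log(3)), (_y, u(y))) = C1 - y


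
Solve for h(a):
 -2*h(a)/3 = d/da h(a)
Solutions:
 h(a) = C1*exp(-2*a/3)


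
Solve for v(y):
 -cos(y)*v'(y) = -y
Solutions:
 v(y) = C1 + Integral(y/cos(y), y)


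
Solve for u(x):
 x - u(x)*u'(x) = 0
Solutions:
 u(x) = -sqrt(C1 + x^2)
 u(x) = sqrt(C1 + x^2)


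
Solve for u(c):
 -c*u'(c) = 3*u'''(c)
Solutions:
 u(c) = C1 + Integral(C2*airyai(-3^(2/3)*c/3) + C3*airybi(-3^(2/3)*c/3), c)


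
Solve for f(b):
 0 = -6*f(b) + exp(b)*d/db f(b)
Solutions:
 f(b) = C1*exp(-6*exp(-b))


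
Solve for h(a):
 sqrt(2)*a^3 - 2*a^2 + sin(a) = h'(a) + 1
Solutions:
 h(a) = C1 + sqrt(2)*a^4/4 - 2*a^3/3 - a - cos(a)


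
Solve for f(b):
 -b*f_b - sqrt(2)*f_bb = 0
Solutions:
 f(b) = C1 + C2*erf(2^(1/4)*b/2)


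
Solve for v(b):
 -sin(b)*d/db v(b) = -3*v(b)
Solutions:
 v(b) = C1*(cos(b) - 1)^(3/2)/(cos(b) + 1)^(3/2)


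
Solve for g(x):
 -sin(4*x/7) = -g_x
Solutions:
 g(x) = C1 - 7*cos(4*x/7)/4


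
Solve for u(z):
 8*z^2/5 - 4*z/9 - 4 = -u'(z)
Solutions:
 u(z) = C1 - 8*z^3/15 + 2*z^2/9 + 4*z


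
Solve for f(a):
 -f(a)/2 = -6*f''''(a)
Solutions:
 f(a) = C1*exp(-sqrt(2)*3^(3/4)*a/6) + C2*exp(sqrt(2)*3^(3/4)*a/6) + C3*sin(sqrt(2)*3^(3/4)*a/6) + C4*cos(sqrt(2)*3^(3/4)*a/6)


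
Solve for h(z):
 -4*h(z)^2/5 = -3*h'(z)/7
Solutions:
 h(z) = -15/(C1 + 28*z)


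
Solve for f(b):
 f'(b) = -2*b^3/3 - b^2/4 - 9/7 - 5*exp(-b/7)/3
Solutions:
 f(b) = C1 - b^4/6 - b^3/12 - 9*b/7 + 35*exp(-b/7)/3


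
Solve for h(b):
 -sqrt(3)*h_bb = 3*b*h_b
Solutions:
 h(b) = C1 + C2*erf(sqrt(2)*3^(1/4)*b/2)


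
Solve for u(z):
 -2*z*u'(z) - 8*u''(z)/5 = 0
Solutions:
 u(z) = C1 + C2*erf(sqrt(10)*z/4)


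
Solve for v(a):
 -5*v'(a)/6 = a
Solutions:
 v(a) = C1 - 3*a^2/5


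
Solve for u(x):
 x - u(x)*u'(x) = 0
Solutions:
 u(x) = -sqrt(C1 + x^2)
 u(x) = sqrt(C1 + x^2)


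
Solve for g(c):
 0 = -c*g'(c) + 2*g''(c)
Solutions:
 g(c) = C1 + C2*erfi(c/2)


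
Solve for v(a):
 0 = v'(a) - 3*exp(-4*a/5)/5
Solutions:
 v(a) = C1 - 3*exp(-4*a/5)/4


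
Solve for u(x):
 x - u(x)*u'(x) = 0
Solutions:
 u(x) = -sqrt(C1 + x^2)
 u(x) = sqrt(C1 + x^2)


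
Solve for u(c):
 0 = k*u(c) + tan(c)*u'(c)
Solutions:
 u(c) = C1*exp(-k*log(sin(c)))


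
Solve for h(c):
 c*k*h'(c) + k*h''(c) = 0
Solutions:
 h(c) = C1 + C2*erf(sqrt(2)*c/2)


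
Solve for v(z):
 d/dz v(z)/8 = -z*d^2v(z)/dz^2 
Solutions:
 v(z) = C1 + C2*z^(7/8)


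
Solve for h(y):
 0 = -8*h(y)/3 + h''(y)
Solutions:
 h(y) = C1*exp(-2*sqrt(6)*y/3) + C2*exp(2*sqrt(6)*y/3)


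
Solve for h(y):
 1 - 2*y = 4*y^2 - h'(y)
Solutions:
 h(y) = C1 + 4*y^3/3 + y^2 - y


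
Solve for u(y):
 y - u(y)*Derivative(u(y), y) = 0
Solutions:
 u(y) = -sqrt(C1 + y^2)
 u(y) = sqrt(C1 + y^2)


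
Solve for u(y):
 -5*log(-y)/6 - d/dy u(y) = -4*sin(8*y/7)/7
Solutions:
 u(y) = C1 - 5*y*log(-y)/6 + 5*y/6 - cos(8*y/7)/2


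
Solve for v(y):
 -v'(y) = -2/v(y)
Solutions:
 v(y) = -sqrt(C1 + 4*y)
 v(y) = sqrt(C1 + 4*y)


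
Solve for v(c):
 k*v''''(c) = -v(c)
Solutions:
 v(c) = C1*exp(-c*(-1/k)^(1/4)) + C2*exp(c*(-1/k)^(1/4)) + C3*exp(-I*c*(-1/k)^(1/4)) + C4*exp(I*c*(-1/k)^(1/4))


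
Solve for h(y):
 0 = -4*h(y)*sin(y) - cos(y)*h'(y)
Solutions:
 h(y) = C1*cos(y)^4


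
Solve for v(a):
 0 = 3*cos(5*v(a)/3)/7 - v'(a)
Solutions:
 -3*a/7 - 3*log(sin(5*v(a)/3) - 1)/10 + 3*log(sin(5*v(a)/3) + 1)/10 = C1


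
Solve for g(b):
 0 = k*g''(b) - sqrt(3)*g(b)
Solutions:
 g(b) = C1*exp(-3^(1/4)*b*sqrt(1/k)) + C2*exp(3^(1/4)*b*sqrt(1/k))


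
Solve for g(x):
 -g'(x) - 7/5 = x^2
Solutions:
 g(x) = C1 - x^3/3 - 7*x/5


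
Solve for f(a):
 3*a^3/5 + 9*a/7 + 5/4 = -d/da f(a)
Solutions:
 f(a) = C1 - 3*a^4/20 - 9*a^2/14 - 5*a/4


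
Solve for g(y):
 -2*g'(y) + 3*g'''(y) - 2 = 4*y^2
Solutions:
 g(y) = C1 + C2*exp(-sqrt(6)*y/3) + C3*exp(sqrt(6)*y/3) - 2*y^3/3 - 7*y


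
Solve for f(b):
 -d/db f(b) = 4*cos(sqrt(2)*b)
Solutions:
 f(b) = C1 - 2*sqrt(2)*sin(sqrt(2)*b)


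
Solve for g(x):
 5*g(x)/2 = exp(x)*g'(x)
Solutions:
 g(x) = C1*exp(-5*exp(-x)/2)


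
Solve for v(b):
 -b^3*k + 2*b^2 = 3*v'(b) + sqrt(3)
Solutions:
 v(b) = C1 - b^4*k/12 + 2*b^3/9 - sqrt(3)*b/3


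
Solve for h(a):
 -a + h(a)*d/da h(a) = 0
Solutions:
 h(a) = -sqrt(C1 + a^2)
 h(a) = sqrt(C1 + a^2)


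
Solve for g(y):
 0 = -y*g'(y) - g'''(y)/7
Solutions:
 g(y) = C1 + Integral(C2*airyai(-7^(1/3)*y) + C3*airybi(-7^(1/3)*y), y)


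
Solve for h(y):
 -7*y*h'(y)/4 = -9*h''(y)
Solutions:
 h(y) = C1 + C2*erfi(sqrt(14)*y/12)


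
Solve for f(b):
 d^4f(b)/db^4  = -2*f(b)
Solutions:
 f(b) = (C1*sin(2^(3/4)*b/2) + C2*cos(2^(3/4)*b/2))*exp(-2^(3/4)*b/2) + (C3*sin(2^(3/4)*b/2) + C4*cos(2^(3/4)*b/2))*exp(2^(3/4)*b/2)


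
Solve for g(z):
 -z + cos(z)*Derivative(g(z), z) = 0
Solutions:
 g(z) = C1 + Integral(z/cos(z), z)


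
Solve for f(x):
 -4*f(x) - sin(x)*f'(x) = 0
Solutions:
 f(x) = C1*(cos(x)^2 + 2*cos(x) + 1)/(cos(x)^2 - 2*cos(x) + 1)


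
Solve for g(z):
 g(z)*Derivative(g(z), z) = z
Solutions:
 g(z) = -sqrt(C1 + z^2)
 g(z) = sqrt(C1 + z^2)


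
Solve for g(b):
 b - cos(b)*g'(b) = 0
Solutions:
 g(b) = C1 + Integral(b/cos(b), b)


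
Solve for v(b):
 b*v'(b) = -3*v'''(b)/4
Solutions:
 v(b) = C1 + Integral(C2*airyai(-6^(2/3)*b/3) + C3*airybi(-6^(2/3)*b/3), b)


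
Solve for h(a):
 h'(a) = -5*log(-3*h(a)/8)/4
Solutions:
 4*Integral(1/(log(-_y) - 3*log(2) + log(3)), (_y, h(a)))/5 = C1 - a


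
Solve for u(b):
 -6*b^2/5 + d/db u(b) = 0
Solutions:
 u(b) = C1 + 2*b^3/5


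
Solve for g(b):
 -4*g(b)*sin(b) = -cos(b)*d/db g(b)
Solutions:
 g(b) = C1/cos(b)^4


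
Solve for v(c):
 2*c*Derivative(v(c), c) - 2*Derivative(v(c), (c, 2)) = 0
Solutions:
 v(c) = C1 + C2*erfi(sqrt(2)*c/2)


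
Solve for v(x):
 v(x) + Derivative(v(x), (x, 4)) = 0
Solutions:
 v(x) = (C1*sin(sqrt(2)*x/2) + C2*cos(sqrt(2)*x/2))*exp(-sqrt(2)*x/2) + (C3*sin(sqrt(2)*x/2) + C4*cos(sqrt(2)*x/2))*exp(sqrt(2)*x/2)


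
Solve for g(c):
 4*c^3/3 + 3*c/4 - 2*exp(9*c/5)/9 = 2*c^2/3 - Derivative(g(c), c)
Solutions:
 g(c) = C1 - c^4/3 + 2*c^3/9 - 3*c^2/8 + 10*exp(9*c/5)/81


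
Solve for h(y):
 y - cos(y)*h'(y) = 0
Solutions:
 h(y) = C1 + Integral(y/cos(y), y)


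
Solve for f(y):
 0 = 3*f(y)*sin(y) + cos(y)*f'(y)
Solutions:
 f(y) = C1*cos(y)^3


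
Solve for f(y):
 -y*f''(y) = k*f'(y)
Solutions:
 f(y) = C1 + y^(1 - re(k))*(C2*sin(log(y)*Abs(im(k))) + C3*cos(log(y)*im(k)))


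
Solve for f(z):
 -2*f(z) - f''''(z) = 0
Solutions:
 f(z) = (C1*sin(2^(3/4)*z/2) + C2*cos(2^(3/4)*z/2))*exp(-2^(3/4)*z/2) + (C3*sin(2^(3/4)*z/2) + C4*cos(2^(3/4)*z/2))*exp(2^(3/4)*z/2)


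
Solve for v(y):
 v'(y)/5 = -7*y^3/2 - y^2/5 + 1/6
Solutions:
 v(y) = C1 - 35*y^4/8 - y^3/3 + 5*y/6


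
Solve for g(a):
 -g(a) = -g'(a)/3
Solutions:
 g(a) = C1*exp(3*a)


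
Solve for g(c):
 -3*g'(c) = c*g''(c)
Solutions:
 g(c) = C1 + C2/c^2


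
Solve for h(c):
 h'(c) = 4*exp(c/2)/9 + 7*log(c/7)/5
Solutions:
 h(c) = C1 + 7*c*log(c)/5 + 7*c*(-log(7) - 1)/5 + 8*exp(c/2)/9


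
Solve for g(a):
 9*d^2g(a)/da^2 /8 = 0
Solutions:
 g(a) = C1 + C2*a


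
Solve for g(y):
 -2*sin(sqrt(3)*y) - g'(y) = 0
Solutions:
 g(y) = C1 + 2*sqrt(3)*cos(sqrt(3)*y)/3


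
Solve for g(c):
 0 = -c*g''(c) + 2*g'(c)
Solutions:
 g(c) = C1 + C2*c^3


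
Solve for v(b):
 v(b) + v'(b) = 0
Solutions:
 v(b) = C1*exp(-b)


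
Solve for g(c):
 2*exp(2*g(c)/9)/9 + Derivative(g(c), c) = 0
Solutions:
 g(c) = 9*log(-sqrt(-1/(C1 - 2*c))) - 9*log(2)/2 + 18*log(3)
 g(c) = 9*log(-1/(C1 - 2*c))/2 - 9*log(2)/2 + 18*log(3)


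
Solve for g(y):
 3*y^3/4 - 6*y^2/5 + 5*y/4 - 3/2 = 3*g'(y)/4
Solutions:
 g(y) = C1 + y^4/4 - 8*y^3/15 + 5*y^2/6 - 2*y


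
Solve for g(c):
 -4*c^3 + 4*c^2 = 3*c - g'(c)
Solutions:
 g(c) = C1 + c^4 - 4*c^3/3 + 3*c^2/2


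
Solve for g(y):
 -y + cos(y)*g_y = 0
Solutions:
 g(y) = C1 + Integral(y/cos(y), y)


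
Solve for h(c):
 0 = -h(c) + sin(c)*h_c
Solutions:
 h(c) = C1*sqrt(cos(c) - 1)/sqrt(cos(c) + 1)


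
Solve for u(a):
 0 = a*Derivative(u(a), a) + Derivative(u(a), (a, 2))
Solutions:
 u(a) = C1 + C2*erf(sqrt(2)*a/2)


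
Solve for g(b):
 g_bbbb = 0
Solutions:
 g(b) = C1 + C2*b + C3*b^2 + C4*b^3


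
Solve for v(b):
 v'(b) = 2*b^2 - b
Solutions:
 v(b) = C1 + 2*b^3/3 - b^2/2


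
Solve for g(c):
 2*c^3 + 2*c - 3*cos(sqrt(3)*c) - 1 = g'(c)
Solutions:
 g(c) = C1 + c^4/2 + c^2 - c - sqrt(3)*sin(sqrt(3)*c)


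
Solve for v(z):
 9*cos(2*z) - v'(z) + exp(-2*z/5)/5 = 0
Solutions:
 v(z) = C1 + 9*sin(2*z)/2 - exp(-2*z/5)/2


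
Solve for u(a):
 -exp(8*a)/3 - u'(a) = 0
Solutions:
 u(a) = C1 - exp(8*a)/24


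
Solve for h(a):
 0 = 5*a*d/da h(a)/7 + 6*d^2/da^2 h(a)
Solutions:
 h(a) = C1 + C2*erf(sqrt(105)*a/42)


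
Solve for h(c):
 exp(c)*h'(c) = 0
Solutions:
 h(c) = C1


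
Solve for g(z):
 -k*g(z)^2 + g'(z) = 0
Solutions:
 g(z) = -1/(C1 + k*z)


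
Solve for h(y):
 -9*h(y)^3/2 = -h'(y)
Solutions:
 h(y) = -sqrt(-1/(C1 + 9*y))
 h(y) = sqrt(-1/(C1 + 9*y))


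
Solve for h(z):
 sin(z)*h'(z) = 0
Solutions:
 h(z) = C1


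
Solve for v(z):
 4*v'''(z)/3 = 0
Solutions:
 v(z) = C1 + C2*z + C3*z^2


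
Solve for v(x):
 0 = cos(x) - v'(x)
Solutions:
 v(x) = C1 + sin(x)


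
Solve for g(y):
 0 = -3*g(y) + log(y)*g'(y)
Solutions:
 g(y) = C1*exp(3*li(y))


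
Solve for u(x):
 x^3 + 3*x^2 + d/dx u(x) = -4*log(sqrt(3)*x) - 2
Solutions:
 u(x) = C1 - x^4/4 - x^3 - 4*x*log(x) - x*log(9) + 2*x


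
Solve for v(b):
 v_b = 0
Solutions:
 v(b) = C1


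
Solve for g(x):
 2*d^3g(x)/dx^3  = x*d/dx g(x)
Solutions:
 g(x) = C1 + Integral(C2*airyai(2^(2/3)*x/2) + C3*airybi(2^(2/3)*x/2), x)


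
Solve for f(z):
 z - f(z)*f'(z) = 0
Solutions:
 f(z) = -sqrt(C1 + z^2)
 f(z) = sqrt(C1 + z^2)


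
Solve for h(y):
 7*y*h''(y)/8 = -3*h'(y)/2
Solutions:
 h(y) = C1 + C2/y^(5/7)


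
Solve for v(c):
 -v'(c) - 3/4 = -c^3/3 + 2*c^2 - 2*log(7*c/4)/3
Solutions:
 v(c) = C1 + c^4/12 - 2*c^3/3 + 2*c*log(c)/3 - 17*c/12 - 2*c*log(2) + 2*c*log(14)/3


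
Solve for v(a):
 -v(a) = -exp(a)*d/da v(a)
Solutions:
 v(a) = C1*exp(-exp(-a))


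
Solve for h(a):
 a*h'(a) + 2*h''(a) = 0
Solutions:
 h(a) = C1 + C2*erf(a/2)


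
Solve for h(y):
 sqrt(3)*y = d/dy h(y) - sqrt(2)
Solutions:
 h(y) = C1 + sqrt(3)*y^2/2 + sqrt(2)*y


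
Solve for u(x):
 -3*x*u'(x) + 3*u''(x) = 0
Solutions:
 u(x) = C1 + C2*erfi(sqrt(2)*x/2)


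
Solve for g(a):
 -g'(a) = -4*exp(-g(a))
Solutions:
 g(a) = log(C1 + 4*a)


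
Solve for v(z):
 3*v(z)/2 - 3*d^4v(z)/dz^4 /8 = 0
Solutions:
 v(z) = C1*exp(-sqrt(2)*z) + C2*exp(sqrt(2)*z) + C3*sin(sqrt(2)*z) + C4*cos(sqrt(2)*z)


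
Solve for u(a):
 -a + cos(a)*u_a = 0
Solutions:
 u(a) = C1 + Integral(a/cos(a), a)


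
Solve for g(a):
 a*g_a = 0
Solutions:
 g(a) = C1


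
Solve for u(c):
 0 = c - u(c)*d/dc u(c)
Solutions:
 u(c) = -sqrt(C1 + c^2)
 u(c) = sqrt(C1 + c^2)


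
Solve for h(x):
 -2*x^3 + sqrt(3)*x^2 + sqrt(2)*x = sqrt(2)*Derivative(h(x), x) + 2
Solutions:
 h(x) = C1 - sqrt(2)*x^4/4 + sqrt(6)*x^3/6 + x^2/2 - sqrt(2)*x


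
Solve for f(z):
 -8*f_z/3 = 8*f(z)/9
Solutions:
 f(z) = C1*exp(-z/3)


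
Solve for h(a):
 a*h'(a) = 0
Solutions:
 h(a) = C1


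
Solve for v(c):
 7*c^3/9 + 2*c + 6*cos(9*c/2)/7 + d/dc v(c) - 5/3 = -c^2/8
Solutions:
 v(c) = C1 - 7*c^4/36 - c^3/24 - c^2 + 5*c/3 - 4*sin(9*c/2)/21


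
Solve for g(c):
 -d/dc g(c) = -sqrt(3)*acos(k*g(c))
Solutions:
 Integral(1/acos(_y*k), (_y, g(c))) = C1 + sqrt(3)*c


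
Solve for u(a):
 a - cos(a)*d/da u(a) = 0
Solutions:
 u(a) = C1 + Integral(a/cos(a), a)


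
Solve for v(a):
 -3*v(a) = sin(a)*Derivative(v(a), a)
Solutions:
 v(a) = C1*(cos(a) + 1)^(3/2)/(cos(a) - 1)^(3/2)


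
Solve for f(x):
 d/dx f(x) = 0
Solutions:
 f(x) = C1


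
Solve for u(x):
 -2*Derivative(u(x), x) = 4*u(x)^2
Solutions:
 u(x) = 1/(C1 + 2*x)


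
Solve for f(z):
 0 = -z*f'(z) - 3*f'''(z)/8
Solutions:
 f(z) = C1 + Integral(C2*airyai(-2*3^(2/3)*z/3) + C3*airybi(-2*3^(2/3)*z/3), z)


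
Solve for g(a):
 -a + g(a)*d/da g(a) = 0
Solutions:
 g(a) = -sqrt(C1 + a^2)
 g(a) = sqrt(C1 + a^2)


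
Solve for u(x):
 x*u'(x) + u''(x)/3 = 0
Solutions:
 u(x) = C1 + C2*erf(sqrt(6)*x/2)


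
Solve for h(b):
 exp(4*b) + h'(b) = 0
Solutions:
 h(b) = C1 - exp(4*b)/4


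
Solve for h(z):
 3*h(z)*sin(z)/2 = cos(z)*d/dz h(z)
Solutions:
 h(z) = C1/cos(z)^(3/2)


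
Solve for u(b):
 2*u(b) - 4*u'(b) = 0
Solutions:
 u(b) = C1*exp(b/2)


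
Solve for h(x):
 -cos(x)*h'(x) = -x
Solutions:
 h(x) = C1 + Integral(x/cos(x), x)


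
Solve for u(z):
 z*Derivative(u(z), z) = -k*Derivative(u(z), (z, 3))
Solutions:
 u(z) = C1 + Integral(C2*airyai(z*(-1/k)^(1/3)) + C3*airybi(z*(-1/k)^(1/3)), z)


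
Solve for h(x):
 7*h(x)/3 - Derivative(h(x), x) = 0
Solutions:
 h(x) = C1*exp(7*x/3)


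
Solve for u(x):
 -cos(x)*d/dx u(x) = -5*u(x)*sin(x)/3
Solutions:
 u(x) = C1/cos(x)^(5/3)


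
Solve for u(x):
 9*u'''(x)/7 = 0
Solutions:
 u(x) = C1 + C2*x + C3*x^2


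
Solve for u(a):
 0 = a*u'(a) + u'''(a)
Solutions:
 u(a) = C1 + Integral(C2*airyai(-a) + C3*airybi(-a), a)


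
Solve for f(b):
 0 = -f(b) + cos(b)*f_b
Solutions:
 f(b) = C1*sqrt(sin(b) + 1)/sqrt(sin(b) - 1)


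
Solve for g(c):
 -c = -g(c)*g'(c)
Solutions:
 g(c) = -sqrt(C1 + c^2)
 g(c) = sqrt(C1 + c^2)


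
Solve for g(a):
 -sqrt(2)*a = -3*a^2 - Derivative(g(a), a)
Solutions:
 g(a) = C1 - a^3 + sqrt(2)*a^2/2


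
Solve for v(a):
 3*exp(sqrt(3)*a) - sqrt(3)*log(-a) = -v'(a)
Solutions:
 v(a) = C1 + sqrt(3)*a*log(-a) - sqrt(3)*a - sqrt(3)*exp(sqrt(3)*a)


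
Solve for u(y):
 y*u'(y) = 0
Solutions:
 u(y) = C1


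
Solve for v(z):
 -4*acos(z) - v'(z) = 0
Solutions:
 v(z) = C1 - 4*z*acos(z) + 4*sqrt(1 - z^2)


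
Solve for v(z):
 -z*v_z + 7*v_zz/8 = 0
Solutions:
 v(z) = C1 + C2*erfi(2*sqrt(7)*z/7)


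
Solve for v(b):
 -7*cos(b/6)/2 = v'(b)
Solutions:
 v(b) = C1 - 21*sin(b/6)


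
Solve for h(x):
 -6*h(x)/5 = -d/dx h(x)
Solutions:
 h(x) = C1*exp(6*x/5)


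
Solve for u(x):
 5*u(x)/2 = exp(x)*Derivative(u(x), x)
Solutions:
 u(x) = C1*exp(-5*exp(-x)/2)


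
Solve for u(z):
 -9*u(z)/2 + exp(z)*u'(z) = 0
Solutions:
 u(z) = C1*exp(-9*exp(-z)/2)


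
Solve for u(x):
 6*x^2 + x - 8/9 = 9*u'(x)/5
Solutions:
 u(x) = C1 + 10*x^3/9 + 5*x^2/18 - 40*x/81


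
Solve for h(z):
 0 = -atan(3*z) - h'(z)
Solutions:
 h(z) = C1 - z*atan(3*z) + log(9*z^2 + 1)/6


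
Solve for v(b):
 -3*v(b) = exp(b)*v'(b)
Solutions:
 v(b) = C1*exp(3*exp(-b))


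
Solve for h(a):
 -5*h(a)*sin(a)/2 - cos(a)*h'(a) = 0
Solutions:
 h(a) = C1*cos(a)^(5/2)


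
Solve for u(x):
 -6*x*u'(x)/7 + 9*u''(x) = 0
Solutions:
 u(x) = C1 + C2*erfi(sqrt(21)*x/21)


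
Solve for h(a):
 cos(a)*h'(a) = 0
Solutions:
 h(a) = C1


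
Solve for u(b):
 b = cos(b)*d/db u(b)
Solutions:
 u(b) = C1 + Integral(b/cos(b), b)


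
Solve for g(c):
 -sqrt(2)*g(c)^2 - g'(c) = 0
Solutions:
 g(c) = 1/(C1 + sqrt(2)*c)


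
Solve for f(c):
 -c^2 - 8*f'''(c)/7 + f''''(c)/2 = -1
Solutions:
 f(c) = C1 + C2*c + C3*c^2 + C4*exp(16*c/7) - 7*c^5/480 - 49*c^4/1536 + 553*c^3/6144


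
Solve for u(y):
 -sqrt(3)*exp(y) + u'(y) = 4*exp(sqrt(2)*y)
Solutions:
 u(y) = C1 + sqrt(3)*exp(y) + 2*sqrt(2)*exp(sqrt(2)*y)


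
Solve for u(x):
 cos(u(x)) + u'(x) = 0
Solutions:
 u(x) = pi - asin((C1 + exp(2*x))/(C1 - exp(2*x)))
 u(x) = asin((C1 + exp(2*x))/(C1 - exp(2*x)))


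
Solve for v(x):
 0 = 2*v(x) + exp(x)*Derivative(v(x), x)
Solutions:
 v(x) = C1*exp(2*exp(-x))


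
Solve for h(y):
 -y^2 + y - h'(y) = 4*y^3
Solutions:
 h(y) = C1 - y^4 - y^3/3 + y^2/2


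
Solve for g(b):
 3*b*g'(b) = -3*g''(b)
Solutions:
 g(b) = C1 + C2*erf(sqrt(2)*b/2)


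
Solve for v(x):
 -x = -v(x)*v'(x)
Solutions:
 v(x) = -sqrt(C1 + x^2)
 v(x) = sqrt(C1 + x^2)


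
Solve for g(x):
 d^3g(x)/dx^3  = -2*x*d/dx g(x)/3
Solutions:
 g(x) = C1 + Integral(C2*airyai(-2^(1/3)*3^(2/3)*x/3) + C3*airybi(-2^(1/3)*3^(2/3)*x/3), x)


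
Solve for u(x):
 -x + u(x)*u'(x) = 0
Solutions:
 u(x) = -sqrt(C1 + x^2)
 u(x) = sqrt(C1 + x^2)


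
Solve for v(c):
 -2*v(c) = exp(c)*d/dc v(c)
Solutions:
 v(c) = C1*exp(2*exp(-c))


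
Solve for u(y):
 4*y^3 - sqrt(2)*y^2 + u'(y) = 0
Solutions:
 u(y) = C1 - y^4 + sqrt(2)*y^3/3


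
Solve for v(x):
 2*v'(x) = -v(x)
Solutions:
 v(x) = C1*exp(-x/2)


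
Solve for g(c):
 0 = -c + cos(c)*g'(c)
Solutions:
 g(c) = C1 + Integral(c/cos(c), c)


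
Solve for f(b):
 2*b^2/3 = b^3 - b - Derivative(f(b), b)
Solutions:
 f(b) = C1 + b^4/4 - 2*b^3/9 - b^2/2


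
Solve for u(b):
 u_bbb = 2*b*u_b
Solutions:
 u(b) = C1 + Integral(C2*airyai(2^(1/3)*b) + C3*airybi(2^(1/3)*b), b)


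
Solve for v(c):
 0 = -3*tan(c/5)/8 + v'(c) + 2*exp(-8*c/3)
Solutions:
 v(c) = C1 + 15*log(tan(c/5)^2 + 1)/16 + 3*exp(-8*c/3)/4


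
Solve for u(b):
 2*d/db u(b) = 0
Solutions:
 u(b) = C1


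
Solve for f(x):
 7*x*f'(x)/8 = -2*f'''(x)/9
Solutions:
 f(x) = C1 + Integral(C2*airyai(-2^(2/3)*63^(1/3)*x/4) + C3*airybi(-2^(2/3)*63^(1/3)*x/4), x)


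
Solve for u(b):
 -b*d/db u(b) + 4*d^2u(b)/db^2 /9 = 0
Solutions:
 u(b) = C1 + C2*erfi(3*sqrt(2)*b/4)


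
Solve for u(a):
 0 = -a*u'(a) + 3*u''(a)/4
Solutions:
 u(a) = C1 + C2*erfi(sqrt(6)*a/3)


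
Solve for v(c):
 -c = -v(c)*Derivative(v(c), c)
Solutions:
 v(c) = -sqrt(C1 + c^2)
 v(c) = sqrt(C1 + c^2)


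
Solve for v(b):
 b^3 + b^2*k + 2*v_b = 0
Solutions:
 v(b) = C1 - b^4/8 - b^3*k/6


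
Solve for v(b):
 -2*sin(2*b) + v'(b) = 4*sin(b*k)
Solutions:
 v(b) = C1 - cos(2*b) - 4*cos(b*k)/k


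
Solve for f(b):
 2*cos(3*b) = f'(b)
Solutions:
 f(b) = C1 + 2*sin(3*b)/3


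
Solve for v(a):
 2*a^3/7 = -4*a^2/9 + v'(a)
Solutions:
 v(a) = C1 + a^4/14 + 4*a^3/27


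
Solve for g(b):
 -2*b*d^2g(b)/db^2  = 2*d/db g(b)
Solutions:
 g(b) = C1 + C2*log(b)


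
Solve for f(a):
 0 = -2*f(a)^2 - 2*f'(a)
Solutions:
 f(a) = 1/(C1 + a)


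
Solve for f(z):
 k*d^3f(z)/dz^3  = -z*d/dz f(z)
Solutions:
 f(z) = C1 + Integral(C2*airyai(z*(-1/k)^(1/3)) + C3*airybi(z*(-1/k)^(1/3)), z)


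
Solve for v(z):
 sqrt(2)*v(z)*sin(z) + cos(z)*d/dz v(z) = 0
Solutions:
 v(z) = C1*cos(z)^(sqrt(2))


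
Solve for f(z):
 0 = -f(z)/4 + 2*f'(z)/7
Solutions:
 f(z) = C1*exp(7*z/8)


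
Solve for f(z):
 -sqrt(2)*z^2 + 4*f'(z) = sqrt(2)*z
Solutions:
 f(z) = C1 + sqrt(2)*z^3/12 + sqrt(2)*z^2/8


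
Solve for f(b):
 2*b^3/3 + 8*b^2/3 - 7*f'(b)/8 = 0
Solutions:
 f(b) = C1 + 4*b^4/21 + 64*b^3/63


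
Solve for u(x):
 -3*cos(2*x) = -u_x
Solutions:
 u(x) = C1 + 3*sin(2*x)/2


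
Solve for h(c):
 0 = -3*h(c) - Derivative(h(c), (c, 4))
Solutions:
 h(c) = (C1*sin(sqrt(2)*3^(1/4)*c/2) + C2*cos(sqrt(2)*3^(1/4)*c/2))*exp(-sqrt(2)*3^(1/4)*c/2) + (C3*sin(sqrt(2)*3^(1/4)*c/2) + C4*cos(sqrt(2)*3^(1/4)*c/2))*exp(sqrt(2)*3^(1/4)*c/2)


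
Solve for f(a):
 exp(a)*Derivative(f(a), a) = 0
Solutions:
 f(a) = C1


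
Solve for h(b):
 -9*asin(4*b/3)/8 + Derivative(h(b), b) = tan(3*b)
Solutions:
 h(b) = C1 + 9*b*asin(4*b/3)/8 + 9*sqrt(9 - 16*b^2)/32 - log(cos(3*b))/3


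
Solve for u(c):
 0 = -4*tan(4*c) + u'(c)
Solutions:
 u(c) = C1 - log(cos(4*c))


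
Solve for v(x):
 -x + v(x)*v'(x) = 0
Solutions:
 v(x) = -sqrt(C1 + x^2)
 v(x) = sqrt(C1 + x^2)


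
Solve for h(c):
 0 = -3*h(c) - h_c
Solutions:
 h(c) = C1*exp(-3*c)


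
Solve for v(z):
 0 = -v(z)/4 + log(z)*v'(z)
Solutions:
 v(z) = C1*exp(li(z)/4)


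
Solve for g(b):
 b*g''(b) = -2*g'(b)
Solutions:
 g(b) = C1 + C2/b


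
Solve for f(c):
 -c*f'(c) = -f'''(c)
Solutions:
 f(c) = C1 + Integral(C2*airyai(c) + C3*airybi(c), c)


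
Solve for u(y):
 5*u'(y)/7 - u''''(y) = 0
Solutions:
 u(y) = C1 + C4*exp(5^(1/3)*7^(2/3)*y/7) + (C2*sin(sqrt(3)*5^(1/3)*7^(2/3)*y/14) + C3*cos(sqrt(3)*5^(1/3)*7^(2/3)*y/14))*exp(-5^(1/3)*7^(2/3)*y/14)


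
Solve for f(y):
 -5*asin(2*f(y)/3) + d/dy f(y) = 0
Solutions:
 Integral(1/asin(2*_y/3), (_y, f(y))) = C1 + 5*y


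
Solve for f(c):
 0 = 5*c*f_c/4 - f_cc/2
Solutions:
 f(c) = C1 + C2*erfi(sqrt(5)*c/2)


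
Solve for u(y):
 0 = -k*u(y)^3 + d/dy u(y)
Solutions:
 u(y) = -sqrt(2)*sqrt(-1/(C1 + k*y))/2
 u(y) = sqrt(2)*sqrt(-1/(C1 + k*y))/2


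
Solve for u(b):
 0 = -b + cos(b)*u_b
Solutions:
 u(b) = C1 + Integral(b/cos(b), b)


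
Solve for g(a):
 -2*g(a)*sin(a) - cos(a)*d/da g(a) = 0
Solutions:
 g(a) = C1*cos(a)^2


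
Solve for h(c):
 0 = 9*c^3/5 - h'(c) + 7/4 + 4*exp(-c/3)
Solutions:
 h(c) = C1 + 9*c^4/20 + 7*c/4 - 12*exp(-c/3)


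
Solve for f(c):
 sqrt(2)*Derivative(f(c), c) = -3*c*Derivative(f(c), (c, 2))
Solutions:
 f(c) = C1 + C2*c^(1 - sqrt(2)/3)


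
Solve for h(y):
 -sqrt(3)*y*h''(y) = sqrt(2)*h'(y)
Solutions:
 h(y) = C1 + C2*y^(1 - sqrt(6)/3)


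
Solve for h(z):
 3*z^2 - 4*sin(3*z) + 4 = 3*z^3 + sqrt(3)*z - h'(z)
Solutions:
 h(z) = C1 + 3*z^4/4 - z^3 + sqrt(3)*z^2/2 - 4*z - 4*cos(3*z)/3


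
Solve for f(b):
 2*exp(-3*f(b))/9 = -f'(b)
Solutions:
 f(b) = log(C1 - 2*b/3)/3
 f(b) = log((-1 - sqrt(3)*I)*(C1 - 2*b/3)^(1/3)/2)
 f(b) = log((-1 + sqrt(3)*I)*(C1 - 2*b/3)^(1/3)/2)


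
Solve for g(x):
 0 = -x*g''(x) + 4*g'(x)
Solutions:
 g(x) = C1 + C2*x^5


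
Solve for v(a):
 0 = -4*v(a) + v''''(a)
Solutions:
 v(a) = C1*exp(-sqrt(2)*a) + C2*exp(sqrt(2)*a) + C3*sin(sqrt(2)*a) + C4*cos(sqrt(2)*a)


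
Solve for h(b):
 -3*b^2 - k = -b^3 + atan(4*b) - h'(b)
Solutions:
 h(b) = C1 - b^4/4 + b^3 + b*k + b*atan(4*b) - log(16*b^2 + 1)/8


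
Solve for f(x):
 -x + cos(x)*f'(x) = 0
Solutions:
 f(x) = C1 + Integral(x/cos(x), x)


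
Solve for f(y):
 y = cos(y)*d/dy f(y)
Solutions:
 f(y) = C1 + Integral(y/cos(y), y)


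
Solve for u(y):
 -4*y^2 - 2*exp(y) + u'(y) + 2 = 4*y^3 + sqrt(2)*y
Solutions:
 u(y) = C1 + y^4 + 4*y^3/3 + sqrt(2)*y^2/2 - 2*y + 2*exp(y)


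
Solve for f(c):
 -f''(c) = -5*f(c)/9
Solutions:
 f(c) = C1*exp(-sqrt(5)*c/3) + C2*exp(sqrt(5)*c/3)


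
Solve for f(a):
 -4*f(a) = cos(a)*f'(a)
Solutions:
 f(a) = C1*(sin(a)^2 - 2*sin(a) + 1)/(sin(a)^2 + 2*sin(a) + 1)


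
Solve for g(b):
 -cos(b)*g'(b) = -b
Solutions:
 g(b) = C1 + Integral(b/cos(b), b)


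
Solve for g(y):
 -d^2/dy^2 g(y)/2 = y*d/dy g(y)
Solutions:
 g(y) = C1 + C2*erf(y)


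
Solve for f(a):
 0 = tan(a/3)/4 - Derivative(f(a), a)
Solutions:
 f(a) = C1 - 3*log(cos(a/3))/4


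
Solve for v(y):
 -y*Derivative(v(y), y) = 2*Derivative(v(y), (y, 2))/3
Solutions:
 v(y) = C1 + C2*erf(sqrt(3)*y/2)


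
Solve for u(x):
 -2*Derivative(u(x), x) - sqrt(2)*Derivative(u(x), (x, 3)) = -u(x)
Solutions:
 u(x) = C1*exp(-x*(-4*2^(1/6)*3^(2/3)/(9*sqrt(2) + sqrt(6)*sqrt(16*sqrt(2) + 27))^(1/3) + 6^(1/3)*(9*sqrt(2) + sqrt(6)*sqrt(16*sqrt(2) + 27))^(1/3))/12)*sin(x*(6^(1/6)/(9*sqrt(2) + sqrt(6)*sqrt(16*sqrt(2) + 27))^(1/3) + 2^(1/3)*3^(5/6)*(9*sqrt(2) + sqrt(6)*sqrt(16*sqrt(2) + 27))^(1/3)/12)) + C2*exp(-x*(-4*2^(1/6)*3^(2/3)/(9*sqrt(2) + sqrt(6)*sqrt(16*sqrt(2) + 27))^(1/3) + 6^(1/3)*(9*sqrt(2) + sqrt(6)*sqrt(16*sqrt(2) + 27))^(1/3))/12)*cos(x*(6^(1/6)/(9*sqrt(2) + sqrt(6)*sqrt(16*sqrt(2) + 27))^(1/3) + 2^(1/3)*3^(5/6)*(9*sqrt(2) + sqrt(6)*sqrt(16*sqrt(2) + 27))^(1/3)/12)) + C3*exp(x*(-4*2^(1/6)*3^(2/3)/(9*sqrt(2) + sqrt(6)*sqrt(16*sqrt(2) + 27))^(1/3) + 6^(1/3)*(9*sqrt(2) + sqrt(6)*sqrt(16*sqrt(2) + 27))^(1/3))/6)


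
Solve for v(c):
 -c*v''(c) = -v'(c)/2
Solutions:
 v(c) = C1 + C2*c^(3/2)


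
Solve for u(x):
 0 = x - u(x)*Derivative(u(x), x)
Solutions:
 u(x) = -sqrt(C1 + x^2)
 u(x) = sqrt(C1 + x^2)


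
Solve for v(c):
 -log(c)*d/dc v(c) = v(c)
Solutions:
 v(c) = C1*exp(-li(c))


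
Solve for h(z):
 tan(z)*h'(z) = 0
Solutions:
 h(z) = C1


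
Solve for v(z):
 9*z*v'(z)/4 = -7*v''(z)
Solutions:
 v(z) = C1 + C2*erf(3*sqrt(14)*z/28)


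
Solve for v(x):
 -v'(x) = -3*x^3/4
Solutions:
 v(x) = C1 + 3*x^4/16


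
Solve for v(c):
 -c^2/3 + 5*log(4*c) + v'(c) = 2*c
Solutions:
 v(c) = C1 + c^3/9 + c^2 - 5*c*log(c) - c*log(1024) + 5*c


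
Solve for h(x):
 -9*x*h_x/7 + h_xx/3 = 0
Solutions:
 h(x) = C1 + C2*erfi(3*sqrt(42)*x/14)


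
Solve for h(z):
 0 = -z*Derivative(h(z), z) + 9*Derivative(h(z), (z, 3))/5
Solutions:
 h(z) = C1 + Integral(C2*airyai(15^(1/3)*z/3) + C3*airybi(15^(1/3)*z/3), z)


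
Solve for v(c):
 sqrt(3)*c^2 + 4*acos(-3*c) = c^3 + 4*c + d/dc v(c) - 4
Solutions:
 v(c) = C1 - c^4/4 + sqrt(3)*c^3/3 - 2*c^2 + 4*c*acos(-3*c) + 4*c + 4*sqrt(1 - 9*c^2)/3


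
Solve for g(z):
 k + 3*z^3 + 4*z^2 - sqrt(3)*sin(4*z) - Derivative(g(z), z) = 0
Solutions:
 g(z) = C1 + k*z + 3*z^4/4 + 4*z^3/3 + sqrt(3)*cos(4*z)/4


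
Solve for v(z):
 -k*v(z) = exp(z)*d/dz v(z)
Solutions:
 v(z) = C1*exp(k*exp(-z))


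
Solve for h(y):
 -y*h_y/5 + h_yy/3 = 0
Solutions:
 h(y) = C1 + C2*erfi(sqrt(30)*y/10)


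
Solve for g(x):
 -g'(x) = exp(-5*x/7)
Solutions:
 g(x) = C1 + 7*exp(-5*x/7)/5


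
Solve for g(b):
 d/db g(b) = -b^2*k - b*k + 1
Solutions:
 g(b) = C1 - b^3*k/3 - b^2*k/2 + b


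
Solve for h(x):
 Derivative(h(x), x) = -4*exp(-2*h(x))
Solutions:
 h(x) = log(-sqrt(C1 - 8*x))
 h(x) = log(C1 - 8*x)/2


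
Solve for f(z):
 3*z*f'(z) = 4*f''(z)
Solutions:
 f(z) = C1 + C2*erfi(sqrt(6)*z/4)


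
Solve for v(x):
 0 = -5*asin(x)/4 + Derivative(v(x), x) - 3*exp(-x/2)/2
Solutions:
 v(x) = C1 + 5*x*asin(x)/4 + 5*sqrt(1 - x^2)/4 - 3*exp(-x/2)


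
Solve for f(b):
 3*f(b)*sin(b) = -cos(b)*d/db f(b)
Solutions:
 f(b) = C1*cos(b)^3


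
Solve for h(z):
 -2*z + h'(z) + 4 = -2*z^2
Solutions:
 h(z) = C1 - 2*z^3/3 + z^2 - 4*z


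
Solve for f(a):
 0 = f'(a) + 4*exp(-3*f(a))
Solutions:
 f(a) = log(C1 - 12*a)/3
 f(a) = log((-3^(1/3) - 3^(5/6)*I)*(C1 - 4*a)^(1/3)/2)
 f(a) = log((-3^(1/3) + 3^(5/6)*I)*(C1 - 4*a)^(1/3)/2)


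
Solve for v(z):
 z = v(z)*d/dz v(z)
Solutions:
 v(z) = -sqrt(C1 + z^2)
 v(z) = sqrt(C1 + z^2)


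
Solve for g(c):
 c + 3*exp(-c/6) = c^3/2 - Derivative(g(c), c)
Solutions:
 g(c) = C1 + c^4/8 - c^2/2 + 18*exp(-c/6)


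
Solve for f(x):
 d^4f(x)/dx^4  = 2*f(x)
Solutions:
 f(x) = C1*exp(-2^(1/4)*x) + C2*exp(2^(1/4)*x) + C3*sin(2^(1/4)*x) + C4*cos(2^(1/4)*x)


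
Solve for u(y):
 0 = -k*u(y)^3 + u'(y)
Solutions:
 u(y) = -sqrt(2)*sqrt(-1/(C1 + k*y))/2
 u(y) = sqrt(2)*sqrt(-1/(C1 + k*y))/2


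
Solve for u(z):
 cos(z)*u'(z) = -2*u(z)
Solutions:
 u(z) = C1*(sin(z) - 1)/(sin(z) + 1)


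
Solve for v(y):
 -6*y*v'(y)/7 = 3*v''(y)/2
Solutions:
 v(y) = C1 + C2*erf(sqrt(14)*y/7)


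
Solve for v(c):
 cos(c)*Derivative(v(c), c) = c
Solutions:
 v(c) = C1 + Integral(c/cos(c), c)


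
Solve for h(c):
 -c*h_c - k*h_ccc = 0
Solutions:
 h(c) = C1 + Integral(C2*airyai(c*(-1/k)^(1/3)) + C3*airybi(c*(-1/k)^(1/3)), c)


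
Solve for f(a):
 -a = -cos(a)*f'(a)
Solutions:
 f(a) = C1 + Integral(a/cos(a), a)


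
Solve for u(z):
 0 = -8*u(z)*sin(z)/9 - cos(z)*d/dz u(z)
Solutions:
 u(z) = C1*cos(z)^(8/9)
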